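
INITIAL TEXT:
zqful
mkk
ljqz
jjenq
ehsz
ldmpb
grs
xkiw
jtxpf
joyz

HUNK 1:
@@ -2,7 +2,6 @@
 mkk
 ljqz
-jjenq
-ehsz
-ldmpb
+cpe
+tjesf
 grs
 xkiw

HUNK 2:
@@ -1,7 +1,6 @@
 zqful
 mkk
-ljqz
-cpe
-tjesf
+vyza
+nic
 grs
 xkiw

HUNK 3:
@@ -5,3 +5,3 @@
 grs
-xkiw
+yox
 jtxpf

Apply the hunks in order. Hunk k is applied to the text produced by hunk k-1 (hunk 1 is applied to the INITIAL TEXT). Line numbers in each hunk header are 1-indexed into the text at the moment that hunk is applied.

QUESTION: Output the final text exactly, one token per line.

Hunk 1: at line 2 remove [jjenq,ehsz,ldmpb] add [cpe,tjesf] -> 9 lines: zqful mkk ljqz cpe tjesf grs xkiw jtxpf joyz
Hunk 2: at line 1 remove [ljqz,cpe,tjesf] add [vyza,nic] -> 8 lines: zqful mkk vyza nic grs xkiw jtxpf joyz
Hunk 3: at line 5 remove [xkiw] add [yox] -> 8 lines: zqful mkk vyza nic grs yox jtxpf joyz

Answer: zqful
mkk
vyza
nic
grs
yox
jtxpf
joyz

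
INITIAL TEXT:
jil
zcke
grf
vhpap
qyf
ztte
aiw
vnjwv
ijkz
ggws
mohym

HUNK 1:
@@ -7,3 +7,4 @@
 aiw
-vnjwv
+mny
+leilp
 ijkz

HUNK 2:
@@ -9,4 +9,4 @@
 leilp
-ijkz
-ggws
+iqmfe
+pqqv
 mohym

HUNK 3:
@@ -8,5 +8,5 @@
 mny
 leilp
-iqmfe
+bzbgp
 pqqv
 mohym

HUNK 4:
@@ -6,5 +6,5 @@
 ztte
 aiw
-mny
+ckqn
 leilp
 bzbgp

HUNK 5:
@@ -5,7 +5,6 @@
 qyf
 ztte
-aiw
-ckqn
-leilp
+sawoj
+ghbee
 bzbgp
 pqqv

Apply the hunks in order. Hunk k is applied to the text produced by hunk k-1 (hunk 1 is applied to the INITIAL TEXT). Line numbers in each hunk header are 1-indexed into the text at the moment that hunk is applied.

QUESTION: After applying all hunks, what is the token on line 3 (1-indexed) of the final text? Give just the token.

Answer: grf

Derivation:
Hunk 1: at line 7 remove [vnjwv] add [mny,leilp] -> 12 lines: jil zcke grf vhpap qyf ztte aiw mny leilp ijkz ggws mohym
Hunk 2: at line 9 remove [ijkz,ggws] add [iqmfe,pqqv] -> 12 lines: jil zcke grf vhpap qyf ztte aiw mny leilp iqmfe pqqv mohym
Hunk 3: at line 8 remove [iqmfe] add [bzbgp] -> 12 lines: jil zcke grf vhpap qyf ztte aiw mny leilp bzbgp pqqv mohym
Hunk 4: at line 6 remove [mny] add [ckqn] -> 12 lines: jil zcke grf vhpap qyf ztte aiw ckqn leilp bzbgp pqqv mohym
Hunk 5: at line 5 remove [aiw,ckqn,leilp] add [sawoj,ghbee] -> 11 lines: jil zcke grf vhpap qyf ztte sawoj ghbee bzbgp pqqv mohym
Final line 3: grf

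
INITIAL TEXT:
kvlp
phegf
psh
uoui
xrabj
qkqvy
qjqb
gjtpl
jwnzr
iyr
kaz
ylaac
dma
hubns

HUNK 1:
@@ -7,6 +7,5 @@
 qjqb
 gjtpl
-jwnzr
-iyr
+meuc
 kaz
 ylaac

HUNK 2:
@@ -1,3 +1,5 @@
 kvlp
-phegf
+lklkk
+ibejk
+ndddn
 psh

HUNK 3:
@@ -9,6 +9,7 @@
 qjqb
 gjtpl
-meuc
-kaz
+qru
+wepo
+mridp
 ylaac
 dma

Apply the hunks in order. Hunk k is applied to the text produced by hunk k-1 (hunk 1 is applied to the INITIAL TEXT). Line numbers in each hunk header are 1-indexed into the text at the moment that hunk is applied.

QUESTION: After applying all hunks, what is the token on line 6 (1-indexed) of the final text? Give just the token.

Answer: uoui

Derivation:
Hunk 1: at line 7 remove [jwnzr,iyr] add [meuc] -> 13 lines: kvlp phegf psh uoui xrabj qkqvy qjqb gjtpl meuc kaz ylaac dma hubns
Hunk 2: at line 1 remove [phegf] add [lklkk,ibejk,ndddn] -> 15 lines: kvlp lklkk ibejk ndddn psh uoui xrabj qkqvy qjqb gjtpl meuc kaz ylaac dma hubns
Hunk 3: at line 9 remove [meuc,kaz] add [qru,wepo,mridp] -> 16 lines: kvlp lklkk ibejk ndddn psh uoui xrabj qkqvy qjqb gjtpl qru wepo mridp ylaac dma hubns
Final line 6: uoui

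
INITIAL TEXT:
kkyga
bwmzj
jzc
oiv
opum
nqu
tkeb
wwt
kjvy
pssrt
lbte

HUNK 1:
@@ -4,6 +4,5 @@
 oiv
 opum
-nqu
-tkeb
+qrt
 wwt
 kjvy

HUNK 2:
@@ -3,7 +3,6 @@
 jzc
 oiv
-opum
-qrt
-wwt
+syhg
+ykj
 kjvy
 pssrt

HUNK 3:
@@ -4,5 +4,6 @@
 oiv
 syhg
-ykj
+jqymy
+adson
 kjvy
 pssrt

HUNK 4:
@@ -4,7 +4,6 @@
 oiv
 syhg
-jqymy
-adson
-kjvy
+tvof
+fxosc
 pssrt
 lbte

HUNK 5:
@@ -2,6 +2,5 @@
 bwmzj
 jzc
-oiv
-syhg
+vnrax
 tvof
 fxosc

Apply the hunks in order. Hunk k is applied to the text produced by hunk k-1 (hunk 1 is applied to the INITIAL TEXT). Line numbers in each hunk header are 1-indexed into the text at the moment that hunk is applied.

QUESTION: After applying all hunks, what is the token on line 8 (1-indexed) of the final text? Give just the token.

Answer: lbte

Derivation:
Hunk 1: at line 4 remove [nqu,tkeb] add [qrt] -> 10 lines: kkyga bwmzj jzc oiv opum qrt wwt kjvy pssrt lbte
Hunk 2: at line 3 remove [opum,qrt,wwt] add [syhg,ykj] -> 9 lines: kkyga bwmzj jzc oiv syhg ykj kjvy pssrt lbte
Hunk 3: at line 4 remove [ykj] add [jqymy,adson] -> 10 lines: kkyga bwmzj jzc oiv syhg jqymy adson kjvy pssrt lbte
Hunk 4: at line 4 remove [jqymy,adson,kjvy] add [tvof,fxosc] -> 9 lines: kkyga bwmzj jzc oiv syhg tvof fxosc pssrt lbte
Hunk 5: at line 2 remove [oiv,syhg] add [vnrax] -> 8 lines: kkyga bwmzj jzc vnrax tvof fxosc pssrt lbte
Final line 8: lbte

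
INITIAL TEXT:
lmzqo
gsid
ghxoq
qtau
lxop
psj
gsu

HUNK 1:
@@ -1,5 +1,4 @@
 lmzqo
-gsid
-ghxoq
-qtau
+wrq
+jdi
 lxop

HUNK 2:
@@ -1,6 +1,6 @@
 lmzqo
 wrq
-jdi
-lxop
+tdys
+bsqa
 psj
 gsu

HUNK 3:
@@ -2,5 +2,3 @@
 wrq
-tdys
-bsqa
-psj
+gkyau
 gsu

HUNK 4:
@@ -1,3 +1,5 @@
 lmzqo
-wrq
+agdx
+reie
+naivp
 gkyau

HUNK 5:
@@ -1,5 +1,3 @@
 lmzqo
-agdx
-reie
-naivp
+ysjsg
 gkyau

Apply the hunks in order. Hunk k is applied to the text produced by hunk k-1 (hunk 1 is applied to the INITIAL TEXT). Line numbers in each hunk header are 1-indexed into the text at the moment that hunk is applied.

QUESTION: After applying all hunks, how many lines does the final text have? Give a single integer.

Hunk 1: at line 1 remove [gsid,ghxoq,qtau] add [wrq,jdi] -> 6 lines: lmzqo wrq jdi lxop psj gsu
Hunk 2: at line 1 remove [jdi,lxop] add [tdys,bsqa] -> 6 lines: lmzqo wrq tdys bsqa psj gsu
Hunk 3: at line 2 remove [tdys,bsqa,psj] add [gkyau] -> 4 lines: lmzqo wrq gkyau gsu
Hunk 4: at line 1 remove [wrq] add [agdx,reie,naivp] -> 6 lines: lmzqo agdx reie naivp gkyau gsu
Hunk 5: at line 1 remove [agdx,reie,naivp] add [ysjsg] -> 4 lines: lmzqo ysjsg gkyau gsu
Final line count: 4

Answer: 4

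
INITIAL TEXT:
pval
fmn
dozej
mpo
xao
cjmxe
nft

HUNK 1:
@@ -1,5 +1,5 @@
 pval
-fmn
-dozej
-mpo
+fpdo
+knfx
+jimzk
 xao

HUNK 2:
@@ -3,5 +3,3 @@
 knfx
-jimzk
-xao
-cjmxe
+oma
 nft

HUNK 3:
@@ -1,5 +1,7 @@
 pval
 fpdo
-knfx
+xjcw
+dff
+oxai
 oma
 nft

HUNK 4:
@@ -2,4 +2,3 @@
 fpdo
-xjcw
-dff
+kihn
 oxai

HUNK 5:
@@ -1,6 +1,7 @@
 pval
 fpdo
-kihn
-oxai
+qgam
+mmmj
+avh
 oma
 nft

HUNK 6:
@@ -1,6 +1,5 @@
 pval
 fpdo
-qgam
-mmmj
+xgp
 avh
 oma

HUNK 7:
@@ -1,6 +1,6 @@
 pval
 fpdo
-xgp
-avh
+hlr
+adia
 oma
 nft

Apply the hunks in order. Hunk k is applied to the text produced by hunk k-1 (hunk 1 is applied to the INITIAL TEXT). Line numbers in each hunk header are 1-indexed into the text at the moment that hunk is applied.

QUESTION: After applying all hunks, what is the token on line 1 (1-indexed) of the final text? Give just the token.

Hunk 1: at line 1 remove [fmn,dozej,mpo] add [fpdo,knfx,jimzk] -> 7 lines: pval fpdo knfx jimzk xao cjmxe nft
Hunk 2: at line 3 remove [jimzk,xao,cjmxe] add [oma] -> 5 lines: pval fpdo knfx oma nft
Hunk 3: at line 1 remove [knfx] add [xjcw,dff,oxai] -> 7 lines: pval fpdo xjcw dff oxai oma nft
Hunk 4: at line 2 remove [xjcw,dff] add [kihn] -> 6 lines: pval fpdo kihn oxai oma nft
Hunk 5: at line 1 remove [kihn,oxai] add [qgam,mmmj,avh] -> 7 lines: pval fpdo qgam mmmj avh oma nft
Hunk 6: at line 1 remove [qgam,mmmj] add [xgp] -> 6 lines: pval fpdo xgp avh oma nft
Hunk 7: at line 1 remove [xgp,avh] add [hlr,adia] -> 6 lines: pval fpdo hlr adia oma nft
Final line 1: pval

Answer: pval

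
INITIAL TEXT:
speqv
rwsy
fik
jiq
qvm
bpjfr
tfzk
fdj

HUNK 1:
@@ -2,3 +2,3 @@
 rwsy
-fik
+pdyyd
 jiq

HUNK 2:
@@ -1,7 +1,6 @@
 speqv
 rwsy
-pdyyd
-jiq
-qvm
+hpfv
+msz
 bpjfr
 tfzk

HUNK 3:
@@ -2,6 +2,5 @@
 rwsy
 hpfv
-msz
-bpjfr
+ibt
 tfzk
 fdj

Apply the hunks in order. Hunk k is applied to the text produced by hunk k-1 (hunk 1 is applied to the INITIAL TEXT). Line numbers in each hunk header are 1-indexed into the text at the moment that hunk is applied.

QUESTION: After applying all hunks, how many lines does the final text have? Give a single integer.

Answer: 6

Derivation:
Hunk 1: at line 2 remove [fik] add [pdyyd] -> 8 lines: speqv rwsy pdyyd jiq qvm bpjfr tfzk fdj
Hunk 2: at line 1 remove [pdyyd,jiq,qvm] add [hpfv,msz] -> 7 lines: speqv rwsy hpfv msz bpjfr tfzk fdj
Hunk 3: at line 2 remove [msz,bpjfr] add [ibt] -> 6 lines: speqv rwsy hpfv ibt tfzk fdj
Final line count: 6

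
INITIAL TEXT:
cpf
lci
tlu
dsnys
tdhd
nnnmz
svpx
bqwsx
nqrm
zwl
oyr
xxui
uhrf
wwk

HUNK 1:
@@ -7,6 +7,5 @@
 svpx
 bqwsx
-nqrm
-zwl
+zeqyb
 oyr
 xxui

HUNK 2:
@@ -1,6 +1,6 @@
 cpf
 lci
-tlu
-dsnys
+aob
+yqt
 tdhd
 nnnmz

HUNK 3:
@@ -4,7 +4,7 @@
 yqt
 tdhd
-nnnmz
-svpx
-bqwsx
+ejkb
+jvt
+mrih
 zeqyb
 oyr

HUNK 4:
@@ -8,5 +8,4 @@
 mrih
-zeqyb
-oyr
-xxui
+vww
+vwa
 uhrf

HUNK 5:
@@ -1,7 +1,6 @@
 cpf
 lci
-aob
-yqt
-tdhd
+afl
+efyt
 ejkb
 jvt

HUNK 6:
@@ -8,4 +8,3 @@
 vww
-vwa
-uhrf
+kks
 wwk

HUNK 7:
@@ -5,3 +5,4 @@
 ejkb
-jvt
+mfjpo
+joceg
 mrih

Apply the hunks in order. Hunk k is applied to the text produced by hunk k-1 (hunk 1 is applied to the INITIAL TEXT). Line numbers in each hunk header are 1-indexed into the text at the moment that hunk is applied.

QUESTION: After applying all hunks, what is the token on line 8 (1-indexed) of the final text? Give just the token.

Hunk 1: at line 7 remove [nqrm,zwl] add [zeqyb] -> 13 lines: cpf lci tlu dsnys tdhd nnnmz svpx bqwsx zeqyb oyr xxui uhrf wwk
Hunk 2: at line 1 remove [tlu,dsnys] add [aob,yqt] -> 13 lines: cpf lci aob yqt tdhd nnnmz svpx bqwsx zeqyb oyr xxui uhrf wwk
Hunk 3: at line 4 remove [nnnmz,svpx,bqwsx] add [ejkb,jvt,mrih] -> 13 lines: cpf lci aob yqt tdhd ejkb jvt mrih zeqyb oyr xxui uhrf wwk
Hunk 4: at line 8 remove [zeqyb,oyr,xxui] add [vww,vwa] -> 12 lines: cpf lci aob yqt tdhd ejkb jvt mrih vww vwa uhrf wwk
Hunk 5: at line 1 remove [aob,yqt,tdhd] add [afl,efyt] -> 11 lines: cpf lci afl efyt ejkb jvt mrih vww vwa uhrf wwk
Hunk 6: at line 8 remove [vwa,uhrf] add [kks] -> 10 lines: cpf lci afl efyt ejkb jvt mrih vww kks wwk
Hunk 7: at line 5 remove [jvt] add [mfjpo,joceg] -> 11 lines: cpf lci afl efyt ejkb mfjpo joceg mrih vww kks wwk
Final line 8: mrih

Answer: mrih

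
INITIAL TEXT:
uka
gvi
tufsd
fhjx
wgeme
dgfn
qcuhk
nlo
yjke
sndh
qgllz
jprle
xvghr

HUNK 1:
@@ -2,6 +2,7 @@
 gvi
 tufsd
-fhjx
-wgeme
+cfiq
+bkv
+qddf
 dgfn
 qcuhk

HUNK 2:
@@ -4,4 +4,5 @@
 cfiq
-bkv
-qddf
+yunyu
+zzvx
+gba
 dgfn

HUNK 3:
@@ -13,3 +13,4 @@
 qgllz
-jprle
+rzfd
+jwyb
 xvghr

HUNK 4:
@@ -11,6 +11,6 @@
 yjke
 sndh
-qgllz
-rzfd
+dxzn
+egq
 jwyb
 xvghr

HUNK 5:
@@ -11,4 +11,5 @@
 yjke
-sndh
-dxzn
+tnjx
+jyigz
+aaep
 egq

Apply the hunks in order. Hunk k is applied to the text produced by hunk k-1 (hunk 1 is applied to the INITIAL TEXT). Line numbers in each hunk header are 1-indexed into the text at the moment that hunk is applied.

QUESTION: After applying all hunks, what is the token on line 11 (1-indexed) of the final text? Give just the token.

Answer: yjke

Derivation:
Hunk 1: at line 2 remove [fhjx,wgeme] add [cfiq,bkv,qddf] -> 14 lines: uka gvi tufsd cfiq bkv qddf dgfn qcuhk nlo yjke sndh qgllz jprle xvghr
Hunk 2: at line 4 remove [bkv,qddf] add [yunyu,zzvx,gba] -> 15 lines: uka gvi tufsd cfiq yunyu zzvx gba dgfn qcuhk nlo yjke sndh qgllz jprle xvghr
Hunk 3: at line 13 remove [jprle] add [rzfd,jwyb] -> 16 lines: uka gvi tufsd cfiq yunyu zzvx gba dgfn qcuhk nlo yjke sndh qgllz rzfd jwyb xvghr
Hunk 4: at line 11 remove [qgllz,rzfd] add [dxzn,egq] -> 16 lines: uka gvi tufsd cfiq yunyu zzvx gba dgfn qcuhk nlo yjke sndh dxzn egq jwyb xvghr
Hunk 5: at line 11 remove [sndh,dxzn] add [tnjx,jyigz,aaep] -> 17 lines: uka gvi tufsd cfiq yunyu zzvx gba dgfn qcuhk nlo yjke tnjx jyigz aaep egq jwyb xvghr
Final line 11: yjke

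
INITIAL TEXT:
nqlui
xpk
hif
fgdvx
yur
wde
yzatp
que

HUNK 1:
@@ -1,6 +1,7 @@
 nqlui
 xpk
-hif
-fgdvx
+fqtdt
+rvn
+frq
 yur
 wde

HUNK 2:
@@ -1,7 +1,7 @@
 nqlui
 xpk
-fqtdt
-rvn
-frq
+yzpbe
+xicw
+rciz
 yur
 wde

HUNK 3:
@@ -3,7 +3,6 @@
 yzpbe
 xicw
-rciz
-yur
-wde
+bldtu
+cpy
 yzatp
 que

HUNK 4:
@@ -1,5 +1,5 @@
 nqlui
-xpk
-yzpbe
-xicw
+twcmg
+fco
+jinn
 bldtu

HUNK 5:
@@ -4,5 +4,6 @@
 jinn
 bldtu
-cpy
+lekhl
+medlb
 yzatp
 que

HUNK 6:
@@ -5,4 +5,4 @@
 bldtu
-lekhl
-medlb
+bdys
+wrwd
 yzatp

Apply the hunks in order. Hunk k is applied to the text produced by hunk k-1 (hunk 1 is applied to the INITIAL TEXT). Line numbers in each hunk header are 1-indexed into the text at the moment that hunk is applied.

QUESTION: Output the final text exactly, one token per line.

Answer: nqlui
twcmg
fco
jinn
bldtu
bdys
wrwd
yzatp
que

Derivation:
Hunk 1: at line 1 remove [hif,fgdvx] add [fqtdt,rvn,frq] -> 9 lines: nqlui xpk fqtdt rvn frq yur wde yzatp que
Hunk 2: at line 1 remove [fqtdt,rvn,frq] add [yzpbe,xicw,rciz] -> 9 lines: nqlui xpk yzpbe xicw rciz yur wde yzatp que
Hunk 3: at line 3 remove [rciz,yur,wde] add [bldtu,cpy] -> 8 lines: nqlui xpk yzpbe xicw bldtu cpy yzatp que
Hunk 4: at line 1 remove [xpk,yzpbe,xicw] add [twcmg,fco,jinn] -> 8 lines: nqlui twcmg fco jinn bldtu cpy yzatp que
Hunk 5: at line 4 remove [cpy] add [lekhl,medlb] -> 9 lines: nqlui twcmg fco jinn bldtu lekhl medlb yzatp que
Hunk 6: at line 5 remove [lekhl,medlb] add [bdys,wrwd] -> 9 lines: nqlui twcmg fco jinn bldtu bdys wrwd yzatp que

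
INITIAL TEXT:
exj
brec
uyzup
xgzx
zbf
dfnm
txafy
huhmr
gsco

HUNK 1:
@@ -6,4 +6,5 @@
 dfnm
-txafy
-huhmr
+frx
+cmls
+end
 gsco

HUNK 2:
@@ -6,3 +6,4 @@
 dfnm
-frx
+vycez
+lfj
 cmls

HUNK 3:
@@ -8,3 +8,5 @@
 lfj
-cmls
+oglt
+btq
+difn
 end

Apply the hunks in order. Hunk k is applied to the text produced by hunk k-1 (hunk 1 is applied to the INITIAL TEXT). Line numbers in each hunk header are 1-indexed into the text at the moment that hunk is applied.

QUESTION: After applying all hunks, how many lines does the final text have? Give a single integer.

Answer: 13

Derivation:
Hunk 1: at line 6 remove [txafy,huhmr] add [frx,cmls,end] -> 10 lines: exj brec uyzup xgzx zbf dfnm frx cmls end gsco
Hunk 2: at line 6 remove [frx] add [vycez,lfj] -> 11 lines: exj brec uyzup xgzx zbf dfnm vycez lfj cmls end gsco
Hunk 3: at line 8 remove [cmls] add [oglt,btq,difn] -> 13 lines: exj brec uyzup xgzx zbf dfnm vycez lfj oglt btq difn end gsco
Final line count: 13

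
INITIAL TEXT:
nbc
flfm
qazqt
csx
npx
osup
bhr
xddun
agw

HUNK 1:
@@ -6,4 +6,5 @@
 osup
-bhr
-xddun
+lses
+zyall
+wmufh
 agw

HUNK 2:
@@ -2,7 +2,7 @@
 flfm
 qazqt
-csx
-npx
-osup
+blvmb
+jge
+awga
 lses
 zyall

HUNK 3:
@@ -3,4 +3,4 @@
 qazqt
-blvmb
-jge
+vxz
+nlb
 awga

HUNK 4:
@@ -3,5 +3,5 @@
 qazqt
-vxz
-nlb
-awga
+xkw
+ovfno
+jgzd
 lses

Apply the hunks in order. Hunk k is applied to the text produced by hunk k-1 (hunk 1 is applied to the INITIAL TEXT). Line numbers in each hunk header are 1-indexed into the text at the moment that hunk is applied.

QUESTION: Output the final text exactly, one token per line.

Hunk 1: at line 6 remove [bhr,xddun] add [lses,zyall,wmufh] -> 10 lines: nbc flfm qazqt csx npx osup lses zyall wmufh agw
Hunk 2: at line 2 remove [csx,npx,osup] add [blvmb,jge,awga] -> 10 lines: nbc flfm qazqt blvmb jge awga lses zyall wmufh agw
Hunk 3: at line 3 remove [blvmb,jge] add [vxz,nlb] -> 10 lines: nbc flfm qazqt vxz nlb awga lses zyall wmufh agw
Hunk 4: at line 3 remove [vxz,nlb,awga] add [xkw,ovfno,jgzd] -> 10 lines: nbc flfm qazqt xkw ovfno jgzd lses zyall wmufh agw

Answer: nbc
flfm
qazqt
xkw
ovfno
jgzd
lses
zyall
wmufh
agw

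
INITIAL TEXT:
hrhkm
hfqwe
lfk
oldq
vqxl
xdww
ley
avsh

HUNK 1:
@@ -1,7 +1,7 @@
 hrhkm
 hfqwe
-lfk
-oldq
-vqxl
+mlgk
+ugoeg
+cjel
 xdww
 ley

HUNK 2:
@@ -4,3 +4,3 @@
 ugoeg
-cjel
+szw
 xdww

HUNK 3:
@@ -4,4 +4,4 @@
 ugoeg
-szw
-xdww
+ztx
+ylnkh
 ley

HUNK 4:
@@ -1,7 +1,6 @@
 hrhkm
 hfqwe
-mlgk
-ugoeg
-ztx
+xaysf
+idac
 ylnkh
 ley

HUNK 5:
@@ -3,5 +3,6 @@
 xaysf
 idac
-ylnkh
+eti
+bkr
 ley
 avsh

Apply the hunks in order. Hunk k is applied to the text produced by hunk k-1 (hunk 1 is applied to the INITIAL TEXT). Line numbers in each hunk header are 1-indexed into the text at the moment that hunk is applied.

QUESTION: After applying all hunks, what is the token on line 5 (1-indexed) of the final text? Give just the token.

Answer: eti

Derivation:
Hunk 1: at line 1 remove [lfk,oldq,vqxl] add [mlgk,ugoeg,cjel] -> 8 lines: hrhkm hfqwe mlgk ugoeg cjel xdww ley avsh
Hunk 2: at line 4 remove [cjel] add [szw] -> 8 lines: hrhkm hfqwe mlgk ugoeg szw xdww ley avsh
Hunk 3: at line 4 remove [szw,xdww] add [ztx,ylnkh] -> 8 lines: hrhkm hfqwe mlgk ugoeg ztx ylnkh ley avsh
Hunk 4: at line 1 remove [mlgk,ugoeg,ztx] add [xaysf,idac] -> 7 lines: hrhkm hfqwe xaysf idac ylnkh ley avsh
Hunk 5: at line 3 remove [ylnkh] add [eti,bkr] -> 8 lines: hrhkm hfqwe xaysf idac eti bkr ley avsh
Final line 5: eti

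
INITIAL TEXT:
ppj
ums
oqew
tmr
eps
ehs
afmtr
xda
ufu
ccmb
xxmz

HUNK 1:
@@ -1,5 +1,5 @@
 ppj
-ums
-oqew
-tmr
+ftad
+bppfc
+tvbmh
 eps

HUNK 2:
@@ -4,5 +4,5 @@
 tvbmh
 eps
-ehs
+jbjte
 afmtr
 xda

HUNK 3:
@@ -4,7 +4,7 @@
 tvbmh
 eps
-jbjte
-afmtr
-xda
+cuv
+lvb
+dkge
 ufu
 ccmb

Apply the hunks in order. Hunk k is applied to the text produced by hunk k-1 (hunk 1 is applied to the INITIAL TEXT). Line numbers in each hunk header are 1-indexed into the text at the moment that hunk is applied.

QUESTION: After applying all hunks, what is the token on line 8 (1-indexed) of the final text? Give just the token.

Answer: dkge

Derivation:
Hunk 1: at line 1 remove [ums,oqew,tmr] add [ftad,bppfc,tvbmh] -> 11 lines: ppj ftad bppfc tvbmh eps ehs afmtr xda ufu ccmb xxmz
Hunk 2: at line 4 remove [ehs] add [jbjte] -> 11 lines: ppj ftad bppfc tvbmh eps jbjte afmtr xda ufu ccmb xxmz
Hunk 3: at line 4 remove [jbjte,afmtr,xda] add [cuv,lvb,dkge] -> 11 lines: ppj ftad bppfc tvbmh eps cuv lvb dkge ufu ccmb xxmz
Final line 8: dkge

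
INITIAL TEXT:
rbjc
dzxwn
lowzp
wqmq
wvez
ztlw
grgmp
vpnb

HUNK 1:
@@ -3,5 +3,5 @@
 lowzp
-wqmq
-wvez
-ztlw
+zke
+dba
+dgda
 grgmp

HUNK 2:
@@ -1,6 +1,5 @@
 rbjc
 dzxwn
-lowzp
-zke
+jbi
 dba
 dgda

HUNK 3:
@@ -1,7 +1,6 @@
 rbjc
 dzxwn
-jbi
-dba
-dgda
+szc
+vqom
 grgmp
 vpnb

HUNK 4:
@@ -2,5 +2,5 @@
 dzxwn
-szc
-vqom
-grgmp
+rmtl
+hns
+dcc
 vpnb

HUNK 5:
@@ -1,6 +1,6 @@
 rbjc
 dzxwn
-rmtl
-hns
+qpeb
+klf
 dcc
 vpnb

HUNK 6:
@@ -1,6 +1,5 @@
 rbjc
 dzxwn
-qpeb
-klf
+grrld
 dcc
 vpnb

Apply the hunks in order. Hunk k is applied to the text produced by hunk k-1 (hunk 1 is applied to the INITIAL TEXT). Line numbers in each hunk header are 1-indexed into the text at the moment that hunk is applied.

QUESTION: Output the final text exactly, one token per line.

Hunk 1: at line 3 remove [wqmq,wvez,ztlw] add [zke,dba,dgda] -> 8 lines: rbjc dzxwn lowzp zke dba dgda grgmp vpnb
Hunk 2: at line 1 remove [lowzp,zke] add [jbi] -> 7 lines: rbjc dzxwn jbi dba dgda grgmp vpnb
Hunk 3: at line 1 remove [jbi,dba,dgda] add [szc,vqom] -> 6 lines: rbjc dzxwn szc vqom grgmp vpnb
Hunk 4: at line 2 remove [szc,vqom,grgmp] add [rmtl,hns,dcc] -> 6 lines: rbjc dzxwn rmtl hns dcc vpnb
Hunk 5: at line 1 remove [rmtl,hns] add [qpeb,klf] -> 6 lines: rbjc dzxwn qpeb klf dcc vpnb
Hunk 6: at line 1 remove [qpeb,klf] add [grrld] -> 5 lines: rbjc dzxwn grrld dcc vpnb

Answer: rbjc
dzxwn
grrld
dcc
vpnb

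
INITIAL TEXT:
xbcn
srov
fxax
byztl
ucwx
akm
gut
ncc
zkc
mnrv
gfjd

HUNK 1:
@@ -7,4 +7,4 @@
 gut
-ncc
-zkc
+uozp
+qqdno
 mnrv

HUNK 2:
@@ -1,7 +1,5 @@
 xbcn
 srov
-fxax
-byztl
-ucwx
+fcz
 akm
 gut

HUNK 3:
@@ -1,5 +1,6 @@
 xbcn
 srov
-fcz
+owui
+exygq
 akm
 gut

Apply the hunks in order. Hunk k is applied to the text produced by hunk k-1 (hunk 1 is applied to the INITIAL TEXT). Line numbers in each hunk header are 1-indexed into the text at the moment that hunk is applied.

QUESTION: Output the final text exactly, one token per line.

Answer: xbcn
srov
owui
exygq
akm
gut
uozp
qqdno
mnrv
gfjd

Derivation:
Hunk 1: at line 7 remove [ncc,zkc] add [uozp,qqdno] -> 11 lines: xbcn srov fxax byztl ucwx akm gut uozp qqdno mnrv gfjd
Hunk 2: at line 1 remove [fxax,byztl,ucwx] add [fcz] -> 9 lines: xbcn srov fcz akm gut uozp qqdno mnrv gfjd
Hunk 3: at line 1 remove [fcz] add [owui,exygq] -> 10 lines: xbcn srov owui exygq akm gut uozp qqdno mnrv gfjd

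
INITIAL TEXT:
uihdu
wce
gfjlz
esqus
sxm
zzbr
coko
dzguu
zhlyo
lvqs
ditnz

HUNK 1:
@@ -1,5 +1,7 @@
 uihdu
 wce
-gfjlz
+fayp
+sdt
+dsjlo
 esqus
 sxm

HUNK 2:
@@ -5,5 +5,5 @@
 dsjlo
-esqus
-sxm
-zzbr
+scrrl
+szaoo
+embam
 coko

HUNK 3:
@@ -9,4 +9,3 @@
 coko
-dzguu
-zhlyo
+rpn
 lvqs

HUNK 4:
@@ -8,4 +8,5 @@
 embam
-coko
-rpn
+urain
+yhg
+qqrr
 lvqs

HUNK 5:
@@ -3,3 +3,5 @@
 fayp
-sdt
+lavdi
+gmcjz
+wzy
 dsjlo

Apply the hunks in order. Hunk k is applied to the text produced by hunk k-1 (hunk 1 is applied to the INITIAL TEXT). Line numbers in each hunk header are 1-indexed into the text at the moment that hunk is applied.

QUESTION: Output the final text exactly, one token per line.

Hunk 1: at line 1 remove [gfjlz] add [fayp,sdt,dsjlo] -> 13 lines: uihdu wce fayp sdt dsjlo esqus sxm zzbr coko dzguu zhlyo lvqs ditnz
Hunk 2: at line 5 remove [esqus,sxm,zzbr] add [scrrl,szaoo,embam] -> 13 lines: uihdu wce fayp sdt dsjlo scrrl szaoo embam coko dzguu zhlyo lvqs ditnz
Hunk 3: at line 9 remove [dzguu,zhlyo] add [rpn] -> 12 lines: uihdu wce fayp sdt dsjlo scrrl szaoo embam coko rpn lvqs ditnz
Hunk 4: at line 8 remove [coko,rpn] add [urain,yhg,qqrr] -> 13 lines: uihdu wce fayp sdt dsjlo scrrl szaoo embam urain yhg qqrr lvqs ditnz
Hunk 5: at line 3 remove [sdt] add [lavdi,gmcjz,wzy] -> 15 lines: uihdu wce fayp lavdi gmcjz wzy dsjlo scrrl szaoo embam urain yhg qqrr lvqs ditnz

Answer: uihdu
wce
fayp
lavdi
gmcjz
wzy
dsjlo
scrrl
szaoo
embam
urain
yhg
qqrr
lvqs
ditnz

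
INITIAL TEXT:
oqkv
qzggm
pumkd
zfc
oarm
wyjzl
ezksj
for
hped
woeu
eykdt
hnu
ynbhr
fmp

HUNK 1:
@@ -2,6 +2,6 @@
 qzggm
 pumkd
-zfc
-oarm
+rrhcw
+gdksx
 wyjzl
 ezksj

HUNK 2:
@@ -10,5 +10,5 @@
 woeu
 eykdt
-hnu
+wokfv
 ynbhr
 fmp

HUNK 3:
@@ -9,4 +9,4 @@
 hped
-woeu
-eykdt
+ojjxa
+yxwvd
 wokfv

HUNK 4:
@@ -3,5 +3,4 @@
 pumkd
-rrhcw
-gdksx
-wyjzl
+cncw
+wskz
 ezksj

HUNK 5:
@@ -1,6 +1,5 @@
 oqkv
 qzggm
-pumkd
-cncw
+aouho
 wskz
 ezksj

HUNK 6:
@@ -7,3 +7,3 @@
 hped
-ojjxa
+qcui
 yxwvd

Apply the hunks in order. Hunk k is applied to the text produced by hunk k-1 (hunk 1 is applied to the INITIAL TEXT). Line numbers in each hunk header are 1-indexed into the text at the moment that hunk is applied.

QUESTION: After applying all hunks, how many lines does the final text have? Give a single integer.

Hunk 1: at line 2 remove [zfc,oarm] add [rrhcw,gdksx] -> 14 lines: oqkv qzggm pumkd rrhcw gdksx wyjzl ezksj for hped woeu eykdt hnu ynbhr fmp
Hunk 2: at line 10 remove [hnu] add [wokfv] -> 14 lines: oqkv qzggm pumkd rrhcw gdksx wyjzl ezksj for hped woeu eykdt wokfv ynbhr fmp
Hunk 3: at line 9 remove [woeu,eykdt] add [ojjxa,yxwvd] -> 14 lines: oqkv qzggm pumkd rrhcw gdksx wyjzl ezksj for hped ojjxa yxwvd wokfv ynbhr fmp
Hunk 4: at line 3 remove [rrhcw,gdksx,wyjzl] add [cncw,wskz] -> 13 lines: oqkv qzggm pumkd cncw wskz ezksj for hped ojjxa yxwvd wokfv ynbhr fmp
Hunk 5: at line 1 remove [pumkd,cncw] add [aouho] -> 12 lines: oqkv qzggm aouho wskz ezksj for hped ojjxa yxwvd wokfv ynbhr fmp
Hunk 6: at line 7 remove [ojjxa] add [qcui] -> 12 lines: oqkv qzggm aouho wskz ezksj for hped qcui yxwvd wokfv ynbhr fmp
Final line count: 12

Answer: 12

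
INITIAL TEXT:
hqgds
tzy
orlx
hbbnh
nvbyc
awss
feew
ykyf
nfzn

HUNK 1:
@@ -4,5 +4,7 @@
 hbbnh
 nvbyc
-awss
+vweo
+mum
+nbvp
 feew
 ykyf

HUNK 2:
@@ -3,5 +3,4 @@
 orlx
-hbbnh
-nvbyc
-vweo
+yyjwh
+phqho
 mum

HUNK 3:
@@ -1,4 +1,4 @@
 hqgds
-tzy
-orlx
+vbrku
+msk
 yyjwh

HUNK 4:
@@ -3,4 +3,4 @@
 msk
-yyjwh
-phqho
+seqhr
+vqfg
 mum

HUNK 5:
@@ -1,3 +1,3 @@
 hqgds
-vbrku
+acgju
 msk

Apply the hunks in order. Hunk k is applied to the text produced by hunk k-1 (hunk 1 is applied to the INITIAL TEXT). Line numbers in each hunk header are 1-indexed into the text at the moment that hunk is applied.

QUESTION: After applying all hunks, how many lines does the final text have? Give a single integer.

Hunk 1: at line 4 remove [awss] add [vweo,mum,nbvp] -> 11 lines: hqgds tzy orlx hbbnh nvbyc vweo mum nbvp feew ykyf nfzn
Hunk 2: at line 3 remove [hbbnh,nvbyc,vweo] add [yyjwh,phqho] -> 10 lines: hqgds tzy orlx yyjwh phqho mum nbvp feew ykyf nfzn
Hunk 3: at line 1 remove [tzy,orlx] add [vbrku,msk] -> 10 lines: hqgds vbrku msk yyjwh phqho mum nbvp feew ykyf nfzn
Hunk 4: at line 3 remove [yyjwh,phqho] add [seqhr,vqfg] -> 10 lines: hqgds vbrku msk seqhr vqfg mum nbvp feew ykyf nfzn
Hunk 5: at line 1 remove [vbrku] add [acgju] -> 10 lines: hqgds acgju msk seqhr vqfg mum nbvp feew ykyf nfzn
Final line count: 10

Answer: 10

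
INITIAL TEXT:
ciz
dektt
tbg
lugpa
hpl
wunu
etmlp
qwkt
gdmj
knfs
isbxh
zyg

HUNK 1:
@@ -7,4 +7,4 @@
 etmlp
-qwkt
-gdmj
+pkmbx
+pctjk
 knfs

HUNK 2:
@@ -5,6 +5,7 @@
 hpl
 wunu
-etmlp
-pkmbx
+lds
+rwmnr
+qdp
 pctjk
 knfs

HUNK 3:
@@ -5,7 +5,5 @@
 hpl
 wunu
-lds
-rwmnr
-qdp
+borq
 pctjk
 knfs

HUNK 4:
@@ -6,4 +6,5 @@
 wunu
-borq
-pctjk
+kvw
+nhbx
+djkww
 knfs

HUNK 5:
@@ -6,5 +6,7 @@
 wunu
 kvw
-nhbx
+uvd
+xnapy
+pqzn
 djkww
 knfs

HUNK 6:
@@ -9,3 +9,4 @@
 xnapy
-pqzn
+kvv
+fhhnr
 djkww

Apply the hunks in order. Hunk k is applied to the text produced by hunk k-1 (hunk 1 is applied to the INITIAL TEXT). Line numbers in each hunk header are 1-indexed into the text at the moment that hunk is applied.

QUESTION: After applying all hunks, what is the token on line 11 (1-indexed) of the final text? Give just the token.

Answer: fhhnr

Derivation:
Hunk 1: at line 7 remove [qwkt,gdmj] add [pkmbx,pctjk] -> 12 lines: ciz dektt tbg lugpa hpl wunu etmlp pkmbx pctjk knfs isbxh zyg
Hunk 2: at line 5 remove [etmlp,pkmbx] add [lds,rwmnr,qdp] -> 13 lines: ciz dektt tbg lugpa hpl wunu lds rwmnr qdp pctjk knfs isbxh zyg
Hunk 3: at line 5 remove [lds,rwmnr,qdp] add [borq] -> 11 lines: ciz dektt tbg lugpa hpl wunu borq pctjk knfs isbxh zyg
Hunk 4: at line 6 remove [borq,pctjk] add [kvw,nhbx,djkww] -> 12 lines: ciz dektt tbg lugpa hpl wunu kvw nhbx djkww knfs isbxh zyg
Hunk 5: at line 6 remove [nhbx] add [uvd,xnapy,pqzn] -> 14 lines: ciz dektt tbg lugpa hpl wunu kvw uvd xnapy pqzn djkww knfs isbxh zyg
Hunk 6: at line 9 remove [pqzn] add [kvv,fhhnr] -> 15 lines: ciz dektt tbg lugpa hpl wunu kvw uvd xnapy kvv fhhnr djkww knfs isbxh zyg
Final line 11: fhhnr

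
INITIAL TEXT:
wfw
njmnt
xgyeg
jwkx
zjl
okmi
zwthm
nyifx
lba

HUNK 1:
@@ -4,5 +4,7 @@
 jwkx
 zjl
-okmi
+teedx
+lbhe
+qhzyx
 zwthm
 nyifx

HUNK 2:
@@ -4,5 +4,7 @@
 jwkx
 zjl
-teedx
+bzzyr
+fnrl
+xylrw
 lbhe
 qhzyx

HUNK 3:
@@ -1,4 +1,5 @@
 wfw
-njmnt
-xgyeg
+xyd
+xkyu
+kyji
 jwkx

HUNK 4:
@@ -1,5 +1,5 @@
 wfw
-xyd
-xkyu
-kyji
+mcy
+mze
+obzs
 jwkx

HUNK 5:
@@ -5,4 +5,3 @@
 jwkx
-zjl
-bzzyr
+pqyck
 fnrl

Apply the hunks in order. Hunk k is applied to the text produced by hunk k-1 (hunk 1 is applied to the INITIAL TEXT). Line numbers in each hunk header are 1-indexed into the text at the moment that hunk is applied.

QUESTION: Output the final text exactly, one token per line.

Answer: wfw
mcy
mze
obzs
jwkx
pqyck
fnrl
xylrw
lbhe
qhzyx
zwthm
nyifx
lba

Derivation:
Hunk 1: at line 4 remove [okmi] add [teedx,lbhe,qhzyx] -> 11 lines: wfw njmnt xgyeg jwkx zjl teedx lbhe qhzyx zwthm nyifx lba
Hunk 2: at line 4 remove [teedx] add [bzzyr,fnrl,xylrw] -> 13 lines: wfw njmnt xgyeg jwkx zjl bzzyr fnrl xylrw lbhe qhzyx zwthm nyifx lba
Hunk 3: at line 1 remove [njmnt,xgyeg] add [xyd,xkyu,kyji] -> 14 lines: wfw xyd xkyu kyji jwkx zjl bzzyr fnrl xylrw lbhe qhzyx zwthm nyifx lba
Hunk 4: at line 1 remove [xyd,xkyu,kyji] add [mcy,mze,obzs] -> 14 lines: wfw mcy mze obzs jwkx zjl bzzyr fnrl xylrw lbhe qhzyx zwthm nyifx lba
Hunk 5: at line 5 remove [zjl,bzzyr] add [pqyck] -> 13 lines: wfw mcy mze obzs jwkx pqyck fnrl xylrw lbhe qhzyx zwthm nyifx lba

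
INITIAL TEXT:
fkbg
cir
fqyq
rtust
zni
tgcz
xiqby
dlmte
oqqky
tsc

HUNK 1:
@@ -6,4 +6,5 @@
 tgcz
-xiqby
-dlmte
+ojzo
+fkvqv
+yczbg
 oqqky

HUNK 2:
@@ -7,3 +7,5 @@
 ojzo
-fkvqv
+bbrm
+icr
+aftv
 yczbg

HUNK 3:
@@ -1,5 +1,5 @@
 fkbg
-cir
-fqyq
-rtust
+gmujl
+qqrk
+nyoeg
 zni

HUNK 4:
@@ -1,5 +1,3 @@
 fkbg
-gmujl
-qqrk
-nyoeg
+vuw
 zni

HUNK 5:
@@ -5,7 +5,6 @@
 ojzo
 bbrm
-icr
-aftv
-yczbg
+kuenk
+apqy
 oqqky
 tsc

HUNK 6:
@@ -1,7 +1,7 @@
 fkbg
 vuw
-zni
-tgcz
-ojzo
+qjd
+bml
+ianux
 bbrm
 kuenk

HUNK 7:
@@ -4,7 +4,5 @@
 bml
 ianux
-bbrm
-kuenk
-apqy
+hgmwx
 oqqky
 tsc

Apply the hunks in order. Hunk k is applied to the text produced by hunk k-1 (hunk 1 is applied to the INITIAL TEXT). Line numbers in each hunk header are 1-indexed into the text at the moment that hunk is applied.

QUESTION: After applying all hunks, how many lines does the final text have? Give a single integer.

Answer: 8

Derivation:
Hunk 1: at line 6 remove [xiqby,dlmte] add [ojzo,fkvqv,yczbg] -> 11 lines: fkbg cir fqyq rtust zni tgcz ojzo fkvqv yczbg oqqky tsc
Hunk 2: at line 7 remove [fkvqv] add [bbrm,icr,aftv] -> 13 lines: fkbg cir fqyq rtust zni tgcz ojzo bbrm icr aftv yczbg oqqky tsc
Hunk 3: at line 1 remove [cir,fqyq,rtust] add [gmujl,qqrk,nyoeg] -> 13 lines: fkbg gmujl qqrk nyoeg zni tgcz ojzo bbrm icr aftv yczbg oqqky tsc
Hunk 4: at line 1 remove [gmujl,qqrk,nyoeg] add [vuw] -> 11 lines: fkbg vuw zni tgcz ojzo bbrm icr aftv yczbg oqqky tsc
Hunk 5: at line 5 remove [icr,aftv,yczbg] add [kuenk,apqy] -> 10 lines: fkbg vuw zni tgcz ojzo bbrm kuenk apqy oqqky tsc
Hunk 6: at line 1 remove [zni,tgcz,ojzo] add [qjd,bml,ianux] -> 10 lines: fkbg vuw qjd bml ianux bbrm kuenk apqy oqqky tsc
Hunk 7: at line 4 remove [bbrm,kuenk,apqy] add [hgmwx] -> 8 lines: fkbg vuw qjd bml ianux hgmwx oqqky tsc
Final line count: 8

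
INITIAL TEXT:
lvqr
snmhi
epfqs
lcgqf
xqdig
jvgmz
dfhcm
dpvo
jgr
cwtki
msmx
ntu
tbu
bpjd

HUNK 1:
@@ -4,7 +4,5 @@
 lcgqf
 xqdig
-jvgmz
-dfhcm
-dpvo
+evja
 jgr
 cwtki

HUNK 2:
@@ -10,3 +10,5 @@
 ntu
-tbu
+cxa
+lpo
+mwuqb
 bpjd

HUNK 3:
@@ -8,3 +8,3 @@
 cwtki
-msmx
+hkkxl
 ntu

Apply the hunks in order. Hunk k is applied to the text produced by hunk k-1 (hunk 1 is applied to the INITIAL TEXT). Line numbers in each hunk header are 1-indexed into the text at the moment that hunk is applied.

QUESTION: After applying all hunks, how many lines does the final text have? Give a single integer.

Hunk 1: at line 4 remove [jvgmz,dfhcm,dpvo] add [evja] -> 12 lines: lvqr snmhi epfqs lcgqf xqdig evja jgr cwtki msmx ntu tbu bpjd
Hunk 2: at line 10 remove [tbu] add [cxa,lpo,mwuqb] -> 14 lines: lvqr snmhi epfqs lcgqf xqdig evja jgr cwtki msmx ntu cxa lpo mwuqb bpjd
Hunk 3: at line 8 remove [msmx] add [hkkxl] -> 14 lines: lvqr snmhi epfqs lcgqf xqdig evja jgr cwtki hkkxl ntu cxa lpo mwuqb bpjd
Final line count: 14

Answer: 14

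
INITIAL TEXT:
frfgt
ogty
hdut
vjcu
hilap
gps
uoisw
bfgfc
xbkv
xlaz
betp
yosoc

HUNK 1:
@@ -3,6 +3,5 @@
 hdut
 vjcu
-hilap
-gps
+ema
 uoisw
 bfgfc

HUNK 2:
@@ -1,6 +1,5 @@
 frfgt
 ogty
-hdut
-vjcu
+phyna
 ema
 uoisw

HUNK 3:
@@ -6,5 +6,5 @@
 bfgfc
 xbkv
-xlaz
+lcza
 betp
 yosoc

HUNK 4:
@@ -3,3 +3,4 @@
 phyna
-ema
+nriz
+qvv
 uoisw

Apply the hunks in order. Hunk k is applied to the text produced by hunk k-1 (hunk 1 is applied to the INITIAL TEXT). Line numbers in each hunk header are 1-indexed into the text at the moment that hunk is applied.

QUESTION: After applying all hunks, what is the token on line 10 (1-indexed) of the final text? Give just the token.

Hunk 1: at line 3 remove [hilap,gps] add [ema] -> 11 lines: frfgt ogty hdut vjcu ema uoisw bfgfc xbkv xlaz betp yosoc
Hunk 2: at line 1 remove [hdut,vjcu] add [phyna] -> 10 lines: frfgt ogty phyna ema uoisw bfgfc xbkv xlaz betp yosoc
Hunk 3: at line 6 remove [xlaz] add [lcza] -> 10 lines: frfgt ogty phyna ema uoisw bfgfc xbkv lcza betp yosoc
Hunk 4: at line 3 remove [ema] add [nriz,qvv] -> 11 lines: frfgt ogty phyna nriz qvv uoisw bfgfc xbkv lcza betp yosoc
Final line 10: betp

Answer: betp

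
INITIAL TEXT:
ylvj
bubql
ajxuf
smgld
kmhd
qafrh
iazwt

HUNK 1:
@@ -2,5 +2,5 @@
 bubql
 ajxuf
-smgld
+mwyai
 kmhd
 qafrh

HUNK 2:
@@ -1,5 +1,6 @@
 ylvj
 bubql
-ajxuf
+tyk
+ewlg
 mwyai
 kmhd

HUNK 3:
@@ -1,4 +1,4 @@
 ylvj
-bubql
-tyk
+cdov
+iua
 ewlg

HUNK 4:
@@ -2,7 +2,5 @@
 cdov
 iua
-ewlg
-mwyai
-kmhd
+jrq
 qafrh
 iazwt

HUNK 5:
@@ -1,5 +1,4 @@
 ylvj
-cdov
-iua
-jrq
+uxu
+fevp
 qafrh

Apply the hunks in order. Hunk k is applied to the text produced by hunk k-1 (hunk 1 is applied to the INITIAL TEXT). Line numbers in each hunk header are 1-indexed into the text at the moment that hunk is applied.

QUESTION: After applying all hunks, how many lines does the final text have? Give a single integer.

Hunk 1: at line 2 remove [smgld] add [mwyai] -> 7 lines: ylvj bubql ajxuf mwyai kmhd qafrh iazwt
Hunk 2: at line 1 remove [ajxuf] add [tyk,ewlg] -> 8 lines: ylvj bubql tyk ewlg mwyai kmhd qafrh iazwt
Hunk 3: at line 1 remove [bubql,tyk] add [cdov,iua] -> 8 lines: ylvj cdov iua ewlg mwyai kmhd qafrh iazwt
Hunk 4: at line 2 remove [ewlg,mwyai,kmhd] add [jrq] -> 6 lines: ylvj cdov iua jrq qafrh iazwt
Hunk 5: at line 1 remove [cdov,iua,jrq] add [uxu,fevp] -> 5 lines: ylvj uxu fevp qafrh iazwt
Final line count: 5

Answer: 5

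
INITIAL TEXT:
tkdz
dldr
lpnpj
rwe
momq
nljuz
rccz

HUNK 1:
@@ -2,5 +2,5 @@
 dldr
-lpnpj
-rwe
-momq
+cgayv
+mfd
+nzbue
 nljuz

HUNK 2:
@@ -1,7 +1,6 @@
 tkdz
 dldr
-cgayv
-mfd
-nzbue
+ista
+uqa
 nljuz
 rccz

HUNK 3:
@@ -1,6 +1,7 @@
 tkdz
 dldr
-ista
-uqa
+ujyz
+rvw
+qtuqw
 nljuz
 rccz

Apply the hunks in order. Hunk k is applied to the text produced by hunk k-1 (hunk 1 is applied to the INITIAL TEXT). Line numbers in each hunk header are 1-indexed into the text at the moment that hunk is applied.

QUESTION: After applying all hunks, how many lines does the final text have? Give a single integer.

Hunk 1: at line 2 remove [lpnpj,rwe,momq] add [cgayv,mfd,nzbue] -> 7 lines: tkdz dldr cgayv mfd nzbue nljuz rccz
Hunk 2: at line 1 remove [cgayv,mfd,nzbue] add [ista,uqa] -> 6 lines: tkdz dldr ista uqa nljuz rccz
Hunk 3: at line 1 remove [ista,uqa] add [ujyz,rvw,qtuqw] -> 7 lines: tkdz dldr ujyz rvw qtuqw nljuz rccz
Final line count: 7

Answer: 7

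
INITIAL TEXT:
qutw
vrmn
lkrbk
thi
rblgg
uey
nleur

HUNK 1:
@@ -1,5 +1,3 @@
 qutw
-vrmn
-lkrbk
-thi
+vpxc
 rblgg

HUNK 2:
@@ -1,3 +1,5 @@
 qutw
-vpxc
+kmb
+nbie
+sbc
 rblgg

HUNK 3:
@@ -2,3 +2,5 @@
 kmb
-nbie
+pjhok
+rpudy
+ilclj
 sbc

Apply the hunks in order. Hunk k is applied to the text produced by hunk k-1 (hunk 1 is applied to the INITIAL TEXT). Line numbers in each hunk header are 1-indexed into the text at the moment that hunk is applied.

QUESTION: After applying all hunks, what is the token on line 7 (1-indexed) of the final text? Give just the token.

Answer: rblgg

Derivation:
Hunk 1: at line 1 remove [vrmn,lkrbk,thi] add [vpxc] -> 5 lines: qutw vpxc rblgg uey nleur
Hunk 2: at line 1 remove [vpxc] add [kmb,nbie,sbc] -> 7 lines: qutw kmb nbie sbc rblgg uey nleur
Hunk 3: at line 2 remove [nbie] add [pjhok,rpudy,ilclj] -> 9 lines: qutw kmb pjhok rpudy ilclj sbc rblgg uey nleur
Final line 7: rblgg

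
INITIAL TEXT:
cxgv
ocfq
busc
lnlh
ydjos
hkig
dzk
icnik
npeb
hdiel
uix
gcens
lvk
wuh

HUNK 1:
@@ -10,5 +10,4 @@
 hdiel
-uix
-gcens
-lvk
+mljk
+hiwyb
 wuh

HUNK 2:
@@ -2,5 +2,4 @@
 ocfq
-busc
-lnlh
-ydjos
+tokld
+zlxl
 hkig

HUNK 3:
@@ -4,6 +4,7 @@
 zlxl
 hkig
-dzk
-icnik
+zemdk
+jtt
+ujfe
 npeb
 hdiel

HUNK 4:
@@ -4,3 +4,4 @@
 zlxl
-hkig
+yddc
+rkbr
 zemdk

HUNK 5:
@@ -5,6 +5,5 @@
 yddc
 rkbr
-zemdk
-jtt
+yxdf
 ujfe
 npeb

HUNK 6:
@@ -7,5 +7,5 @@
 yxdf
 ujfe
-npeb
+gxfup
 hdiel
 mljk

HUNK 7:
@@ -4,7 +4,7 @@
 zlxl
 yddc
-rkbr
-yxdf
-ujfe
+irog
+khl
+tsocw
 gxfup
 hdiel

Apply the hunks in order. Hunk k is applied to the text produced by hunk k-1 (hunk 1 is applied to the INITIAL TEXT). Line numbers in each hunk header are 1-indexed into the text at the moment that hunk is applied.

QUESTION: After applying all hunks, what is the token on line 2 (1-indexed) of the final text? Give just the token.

Hunk 1: at line 10 remove [uix,gcens,lvk] add [mljk,hiwyb] -> 13 lines: cxgv ocfq busc lnlh ydjos hkig dzk icnik npeb hdiel mljk hiwyb wuh
Hunk 2: at line 2 remove [busc,lnlh,ydjos] add [tokld,zlxl] -> 12 lines: cxgv ocfq tokld zlxl hkig dzk icnik npeb hdiel mljk hiwyb wuh
Hunk 3: at line 4 remove [dzk,icnik] add [zemdk,jtt,ujfe] -> 13 lines: cxgv ocfq tokld zlxl hkig zemdk jtt ujfe npeb hdiel mljk hiwyb wuh
Hunk 4: at line 4 remove [hkig] add [yddc,rkbr] -> 14 lines: cxgv ocfq tokld zlxl yddc rkbr zemdk jtt ujfe npeb hdiel mljk hiwyb wuh
Hunk 5: at line 5 remove [zemdk,jtt] add [yxdf] -> 13 lines: cxgv ocfq tokld zlxl yddc rkbr yxdf ujfe npeb hdiel mljk hiwyb wuh
Hunk 6: at line 7 remove [npeb] add [gxfup] -> 13 lines: cxgv ocfq tokld zlxl yddc rkbr yxdf ujfe gxfup hdiel mljk hiwyb wuh
Hunk 7: at line 4 remove [rkbr,yxdf,ujfe] add [irog,khl,tsocw] -> 13 lines: cxgv ocfq tokld zlxl yddc irog khl tsocw gxfup hdiel mljk hiwyb wuh
Final line 2: ocfq

Answer: ocfq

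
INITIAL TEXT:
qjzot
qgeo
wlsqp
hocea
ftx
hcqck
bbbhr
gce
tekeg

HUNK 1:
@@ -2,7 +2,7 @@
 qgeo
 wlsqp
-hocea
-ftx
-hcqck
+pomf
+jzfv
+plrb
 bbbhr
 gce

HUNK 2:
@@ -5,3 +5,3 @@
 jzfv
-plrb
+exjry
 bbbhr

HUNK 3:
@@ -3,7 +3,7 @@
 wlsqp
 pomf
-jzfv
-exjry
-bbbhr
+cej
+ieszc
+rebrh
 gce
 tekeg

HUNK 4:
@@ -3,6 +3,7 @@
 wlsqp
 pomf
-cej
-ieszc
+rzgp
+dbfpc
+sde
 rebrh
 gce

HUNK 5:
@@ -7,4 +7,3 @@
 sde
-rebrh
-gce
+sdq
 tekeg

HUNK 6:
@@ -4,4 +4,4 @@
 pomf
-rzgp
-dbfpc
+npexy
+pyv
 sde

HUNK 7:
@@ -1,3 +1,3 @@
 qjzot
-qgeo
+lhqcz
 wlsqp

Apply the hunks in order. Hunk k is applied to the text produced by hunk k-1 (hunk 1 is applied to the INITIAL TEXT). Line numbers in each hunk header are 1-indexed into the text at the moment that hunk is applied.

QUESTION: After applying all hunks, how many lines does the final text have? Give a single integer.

Answer: 9

Derivation:
Hunk 1: at line 2 remove [hocea,ftx,hcqck] add [pomf,jzfv,plrb] -> 9 lines: qjzot qgeo wlsqp pomf jzfv plrb bbbhr gce tekeg
Hunk 2: at line 5 remove [plrb] add [exjry] -> 9 lines: qjzot qgeo wlsqp pomf jzfv exjry bbbhr gce tekeg
Hunk 3: at line 3 remove [jzfv,exjry,bbbhr] add [cej,ieszc,rebrh] -> 9 lines: qjzot qgeo wlsqp pomf cej ieszc rebrh gce tekeg
Hunk 4: at line 3 remove [cej,ieszc] add [rzgp,dbfpc,sde] -> 10 lines: qjzot qgeo wlsqp pomf rzgp dbfpc sde rebrh gce tekeg
Hunk 5: at line 7 remove [rebrh,gce] add [sdq] -> 9 lines: qjzot qgeo wlsqp pomf rzgp dbfpc sde sdq tekeg
Hunk 6: at line 4 remove [rzgp,dbfpc] add [npexy,pyv] -> 9 lines: qjzot qgeo wlsqp pomf npexy pyv sde sdq tekeg
Hunk 7: at line 1 remove [qgeo] add [lhqcz] -> 9 lines: qjzot lhqcz wlsqp pomf npexy pyv sde sdq tekeg
Final line count: 9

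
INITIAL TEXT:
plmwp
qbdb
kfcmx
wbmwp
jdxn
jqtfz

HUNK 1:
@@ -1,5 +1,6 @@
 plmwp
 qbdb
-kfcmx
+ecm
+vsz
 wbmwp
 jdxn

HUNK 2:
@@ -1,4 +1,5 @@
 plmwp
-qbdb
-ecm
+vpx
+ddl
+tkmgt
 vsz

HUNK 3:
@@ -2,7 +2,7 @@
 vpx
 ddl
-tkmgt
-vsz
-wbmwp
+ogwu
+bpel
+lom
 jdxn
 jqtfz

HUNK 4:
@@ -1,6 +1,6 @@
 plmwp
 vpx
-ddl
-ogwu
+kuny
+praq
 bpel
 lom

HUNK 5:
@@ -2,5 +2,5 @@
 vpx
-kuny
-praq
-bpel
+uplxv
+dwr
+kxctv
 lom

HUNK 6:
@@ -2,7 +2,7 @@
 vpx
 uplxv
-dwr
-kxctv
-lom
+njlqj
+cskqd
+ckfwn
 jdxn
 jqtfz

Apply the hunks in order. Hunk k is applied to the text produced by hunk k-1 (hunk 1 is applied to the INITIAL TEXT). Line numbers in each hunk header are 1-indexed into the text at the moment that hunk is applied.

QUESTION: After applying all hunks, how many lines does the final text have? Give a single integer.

Answer: 8

Derivation:
Hunk 1: at line 1 remove [kfcmx] add [ecm,vsz] -> 7 lines: plmwp qbdb ecm vsz wbmwp jdxn jqtfz
Hunk 2: at line 1 remove [qbdb,ecm] add [vpx,ddl,tkmgt] -> 8 lines: plmwp vpx ddl tkmgt vsz wbmwp jdxn jqtfz
Hunk 3: at line 2 remove [tkmgt,vsz,wbmwp] add [ogwu,bpel,lom] -> 8 lines: plmwp vpx ddl ogwu bpel lom jdxn jqtfz
Hunk 4: at line 1 remove [ddl,ogwu] add [kuny,praq] -> 8 lines: plmwp vpx kuny praq bpel lom jdxn jqtfz
Hunk 5: at line 2 remove [kuny,praq,bpel] add [uplxv,dwr,kxctv] -> 8 lines: plmwp vpx uplxv dwr kxctv lom jdxn jqtfz
Hunk 6: at line 2 remove [dwr,kxctv,lom] add [njlqj,cskqd,ckfwn] -> 8 lines: plmwp vpx uplxv njlqj cskqd ckfwn jdxn jqtfz
Final line count: 8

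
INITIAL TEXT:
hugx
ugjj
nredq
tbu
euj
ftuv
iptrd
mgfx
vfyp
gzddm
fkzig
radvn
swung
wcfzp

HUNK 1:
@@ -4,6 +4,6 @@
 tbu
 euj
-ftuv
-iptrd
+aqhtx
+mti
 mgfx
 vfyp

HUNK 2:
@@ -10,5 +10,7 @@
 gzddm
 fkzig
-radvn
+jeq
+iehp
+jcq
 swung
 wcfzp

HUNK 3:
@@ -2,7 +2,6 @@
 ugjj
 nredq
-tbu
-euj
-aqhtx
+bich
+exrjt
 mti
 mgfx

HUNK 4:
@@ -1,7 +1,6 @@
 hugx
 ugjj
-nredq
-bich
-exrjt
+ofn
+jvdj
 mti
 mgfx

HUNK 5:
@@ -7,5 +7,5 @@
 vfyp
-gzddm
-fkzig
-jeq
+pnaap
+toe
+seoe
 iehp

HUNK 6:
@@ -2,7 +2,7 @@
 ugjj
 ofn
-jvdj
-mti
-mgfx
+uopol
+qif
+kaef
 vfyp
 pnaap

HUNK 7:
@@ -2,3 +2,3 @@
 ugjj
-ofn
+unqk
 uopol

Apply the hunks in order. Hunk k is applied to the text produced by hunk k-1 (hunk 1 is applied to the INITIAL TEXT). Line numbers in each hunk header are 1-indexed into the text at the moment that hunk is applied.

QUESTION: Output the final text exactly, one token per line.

Answer: hugx
ugjj
unqk
uopol
qif
kaef
vfyp
pnaap
toe
seoe
iehp
jcq
swung
wcfzp

Derivation:
Hunk 1: at line 4 remove [ftuv,iptrd] add [aqhtx,mti] -> 14 lines: hugx ugjj nredq tbu euj aqhtx mti mgfx vfyp gzddm fkzig radvn swung wcfzp
Hunk 2: at line 10 remove [radvn] add [jeq,iehp,jcq] -> 16 lines: hugx ugjj nredq tbu euj aqhtx mti mgfx vfyp gzddm fkzig jeq iehp jcq swung wcfzp
Hunk 3: at line 2 remove [tbu,euj,aqhtx] add [bich,exrjt] -> 15 lines: hugx ugjj nredq bich exrjt mti mgfx vfyp gzddm fkzig jeq iehp jcq swung wcfzp
Hunk 4: at line 1 remove [nredq,bich,exrjt] add [ofn,jvdj] -> 14 lines: hugx ugjj ofn jvdj mti mgfx vfyp gzddm fkzig jeq iehp jcq swung wcfzp
Hunk 5: at line 7 remove [gzddm,fkzig,jeq] add [pnaap,toe,seoe] -> 14 lines: hugx ugjj ofn jvdj mti mgfx vfyp pnaap toe seoe iehp jcq swung wcfzp
Hunk 6: at line 2 remove [jvdj,mti,mgfx] add [uopol,qif,kaef] -> 14 lines: hugx ugjj ofn uopol qif kaef vfyp pnaap toe seoe iehp jcq swung wcfzp
Hunk 7: at line 2 remove [ofn] add [unqk] -> 14 lines: hugx ugjj unqk uopol qif kaef vfyp pnaap toe seoe iehp jcq swung wcfzp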